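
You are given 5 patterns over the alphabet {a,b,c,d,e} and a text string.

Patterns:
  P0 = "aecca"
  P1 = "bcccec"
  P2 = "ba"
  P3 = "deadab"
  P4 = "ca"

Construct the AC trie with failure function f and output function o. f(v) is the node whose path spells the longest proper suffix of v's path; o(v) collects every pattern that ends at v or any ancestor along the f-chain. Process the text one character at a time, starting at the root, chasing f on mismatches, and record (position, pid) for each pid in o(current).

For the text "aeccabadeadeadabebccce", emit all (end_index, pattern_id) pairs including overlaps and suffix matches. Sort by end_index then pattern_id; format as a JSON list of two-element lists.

Construct AC machine:
Trie (insert patterns):
  0='ε' goto a→1 b→6 c→19 d→13
  1='a' goto e→2
  2='ae' goto c→3
  3='aec' goto c→4
  4='aecc' goto a→5
  5='aecca' goto ·  ←P0
  6='b' goto a→12 c→7
  7='bc' goto c→8
  8='bcc' goto c→9
  9='bccc' goto e→10
  10='bccce' goto c→11
  11='bcccec' goto ·  ←P1
  12='ba' goto ·  ←P2
  13='d' goto e→14
  14='de' goto a→15
  15='dea' goto d→16
  16='dead' goto a→17
  17='deada' goto b→18
  18='deadab' goto ·  ←P3
  19='c' goto a→20
  20='ca' goto ·  ←P4

BFS fail/out derivation:
  n1('a'): parent n0 fail=0; on 'a' 0 → fail=0;  out ∅∪∅=∅
  n6('b'): parent n0 fail=0; on 'b' 0 → fail=0;  out ∅∪∅=∅
  n13('d'): parent n0 fail=0; on 'd' 0 → fail=0;  out ∅∪∅=∅
  n19('c'): parent n0 fail=0; on 'c' 0 → fail=0;  out ∅∪∅=∅
  n2('ae'): parent n1 fail=0; on 'e' 0 → fail=0;  out ∅∪∅=∅
  n7('bc'): parent n6 fail=0; on 'c' 0 → fail=19;  out ∅∪∅=∅
  n12('ba'): parent n6 fail=0; on 'a' 0 → fail=1;  out {2}∪∅={2}
  n14('de'): parent n13 fail=0; on 'e' 0 → fail=0;  out ∅∪∅=∅
  n20('ca'): parent n19 fail=0; on 'a' 0 → fail=1;  out {4}∪∅={4}
  n3('aec'): parent n2 fail=0; on 'c' 0 → fail=19;  out ∅∪∅=∅
  n8('bcc'): parent n7 fail=19; on 'c' 19→0 → fail=19;  out ∅∪∅=∅
  n15('dea'): parent n14 fail=0; on 'a' 0 → fail=1;  out ∅∪∅=∅
  n4('aecc'): parent n3 fail=19; on 'c' 19→0 → fail=19;  out ∅∪∅=∅
  n9('bccc'): parent n8 fail=19; on 'c' 19→0 → fail=19;  out ∅∪∅=∅
  n16('dead'): parent n15 fail=1; on 'd' 1→0 → fail=13;  out ∅∪∅=∅
  n5('aecca'): parent n4 fail=19; on 'a' 19 → fail=20;  out {0}∪{4}={0,4}
  n10('bccce'): parent n9 fail=19; on 'e' 19→0 → fail=0;  out ∅∪∅=∅
  n17('deada'): parent n16 fail=13; on 'a' 13→0 → fail=1;  out ∅∪∅=∅
  n11('bcccec'): parent n10 fail=0; on 'c' 0 → fail=19;  out {1}∪∅={1}
  n18('deadab'): parent n17 fail=1; on 'b' 1→0 → fail=6;  out {3}∪∅={3}

Text stream:
pos 0 'a': at 1
pos 1 'e': at 2
pos 2 'c': at 3
pos 3 'c': at 4
pos 4 'a': at 5  emit P0@[0:4],P4@[3:4]
pos 5 'b': at 6 (fail-walked)
pos 6 'a': at 12  emit P2@[5:6]
pos 7 'd': at 13 (fail-walked)
pos 8 'e': at 14
pos 9 'a': at 15
pos 10 'd': at 16
pos 11 'e': at 14 (fail-walked)
pos 12 'a': at 15
pos 13 'd': at 16
pos 14 'a': at 17
pos 15 'b': at 18  emit P3@[10:15]
pos 16 'e': at 0 (fail-walked)
pos 17 'b': at 6
pos 18 'c': at 7
pos 19 'c': at 8
pos 20 'c': at 9
pos 21 'e': at 10

All matches (sorted): [[4,0],[4,4],[6,2],[15,3]]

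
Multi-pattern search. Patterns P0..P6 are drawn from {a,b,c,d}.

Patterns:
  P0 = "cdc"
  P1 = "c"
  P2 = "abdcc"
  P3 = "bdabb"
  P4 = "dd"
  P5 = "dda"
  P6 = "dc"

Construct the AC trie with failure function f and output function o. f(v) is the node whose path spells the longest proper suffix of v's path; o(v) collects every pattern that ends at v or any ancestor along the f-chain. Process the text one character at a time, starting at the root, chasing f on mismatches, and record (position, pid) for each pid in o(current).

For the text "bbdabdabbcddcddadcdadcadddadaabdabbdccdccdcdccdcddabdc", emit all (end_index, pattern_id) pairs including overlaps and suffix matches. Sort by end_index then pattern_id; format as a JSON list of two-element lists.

Build automaton:
Trie (insert patterns):
  n0 'ε': a→4 b→9 c→1 d→14
  n1 'c': d→2  ←P1
  n2 'cd': c→3
  n3 'cdc': ·  ←P0
  n4 'a': b→5
  n5 'ab': d→6
  n6 'abd': c→7
  n7 'abdc': c→8
  n8 'abdcc': ·  ←P2
  n9 'b': d→10
  n10 'bd': a→11
  n11 'bda': b→12
  n12 'bdab': b→13
  n13 'bdabb': ·  ←P3
  n14 'd': c→17 d→15
  n15 'dd': a→16  ←P4
  n16 'dda': ·  ←P5
  n17 'dc': ·  ←P6

Failure links (BFS by depth):
  fail(1) 'c': from fail(0)=0 chase 'c': 0 ⇒ 0;  out={1}∪out(0)={1}
  fail(4) 'a': from fail(0)=0 chase 'a': 0 ⇒ 0;  out=∅∪out(0)=∅
  fail(9) 'b': from fail(0)=0 chase 'b': 0 ⇒ 0;  out=∅∪out(0)=∅
  fail(14) 'd': from fail(0)=0 chase 'd': 0 ⇒ 0;  out=∅∪out(0)=∅
  fail(2) 'cd': from fail(1)=0 chase 'd': 0 ⇒ 14;  out=∅∪out(14)=∅
  fail(5) 'ab': from fail(4)=0 chase 'b': 0 ⇒ 9;  out=∅∪out(9)=∅
  fail(10) 'bd': from fail(9)=0 chase 'd': 0 ⇒ 14;  out=∅∪out(14)=∅
  fail(15) 'dd': from fail(14)=0 chase 'd': 0 ⇒ 14;  out={4}∪out(14)={4}
  fail(17) 'dc': from fail(14)=0 chase 'c': 0 ⇒ 1;  out={6}∪out(1)={1,6}
  fail(3) 'cdc': from fail(2)=14 chase 'c': 14 ⇒ 17;  out={0}∪out(17)={0,1,6}
  fail(6) 'abd': from fail(5)=9 chase 'd': 9 ⇒ 10;  out=∅∪out(10)=∅
  fail(11) 'bda': from fail(10)=14 chase 'a': 14→0 ⇒ 4;  out=∅∪out(4)=∅
  fail(16) 'dda': from fail(15)=14 chase 'a': 14→0 ⇒ 4;  out={5}∪out(4)={5}
  fail(7) 'abdc': from fail(6)=10 chase 'c': 10→14 ⇒ 17;  out=∅∪out(17)={1,6}
  fail(12) 'bdab': from fail(11)=4 chase 'b': 4 ⇒ 5;  out=∅∪out(5)=∅
  fail(8) 'abdcc': from fail(7)=17 chase 'c': 17→1→0 ⇒ 1;  out={2}∪out(1)={1,2}
  fail(13) 'bdabb': from fail(12)=5 chase 'b': 5→9→0 ⇒ 9;  out={3}∪out(9)={3}

Text stream:
[0] read 'b'  n0⇒n9
[1] read 'b'  n9⇒n9 ·f
[2] read 'd'  n9⇒n10
[3] read 'a'  n10⇒n11
[4] read 'b'  n11⇒n12
[5] read 'd'  n12⇒n6 ·f
[6] read 'a'  n6⇒n11 ·f
[7] read 'b'  n11⇒n12
[8] read 'b'  n12⇒n13  emit P3@[4:8]
[9] read 'c'  n13⇒n1 ·f  emit P1@[9:9]
[10] read 'd'  n1⇒n2
[11] read 'd'  n2⇒n15 ·f  emit P4@[10:11]
[12] read 'c'  n15⇒n17 ·f  emit P1@[12:12],P6@[11:12]
[13] read 'd'  n17⇒n2 ·f
[14] read 'd'  n2⇒n15 ·f  emit P4@[13:14]
[15] read 'a'  n15⇒n16  emit P5@[13:15]
[16] read 'd'  n16⇒n14 ·f
[17] read 'c'  n14⇒n17  emit P1@[17:17],P6@[16:17]
[18] read 'd'  n17⇒n2 ·f
[19] read 'a'  n2⇒n4 ·f
[20] read 'd'  n4⇒n14 ·f
[21] read 'c'  n14⇒n17  emit P1@[21:21],P6@[20:21]
[22] read 'a'  n17⇒n4 ·f
[23] read 'd'  n4⇒n14 ·f
[24] read 'd'  n14⇒n15  emit P4@[23:24]
[25] read 'd'  n15⇒n15 ·f  emit P4@[24:25]
[26] read 'a'  n15⇒n16  emit P5@[24:26]
[27] read 'd'  n16⇒n14 ·f
[28] read 'a'  n14⇒n4 ·f
[29] read 'a'  n4⇒n4 ·f
[30] read 'b'  n4⇒n5
[31] read 'd'  n5⇒n6
[32] read 'a'  n6⇒n11 ·f
[33] read 'b'  n11⇒n12
[34] read 'b'  n12⇒n13  emit P3@[30:34]
[35] read 'd'  n13⇒n10 ·f
[36] read 'c'  n10⇒n17 ·f  emit P1@[36:36],P6@[35:36]
[37] read 'c'  n17⇒n1 ·f  emit P1@[37:37]
[38] read 'd'  n1⇒n2
[39] read 'c'  n2⇒n3  emit P0@[37:39],P1@[39:39],P6@[38:39]
[40] read 'c'  n3⇒n1 ·f  emit P1@[40:40]
[41] read 'd'  n1⇒n2
[42] read 'c'  n2⇒n3  emit P0@[40:42],P1@[42:42],P6@[41:42]
[43] read 'd'  n3⇒n2 ·f
[44] read 'c'  n2⇒n3  emit P0@[42:44],P1@[44:44],P6@[43:44]
[45] read 'c'  n3⇒n1 ·f  emit P1@[45:45]
[46] read 'd'  n1⇒n2
[47] read 'c'  n2⇒n3  emit P0@[45:47],P1@[47:47],P6@[46:47]
[48] read 'd'  n3⇒n2 ·f
[49] read 'd'  n2⇒n15 ·f  emit P4@[48:49]
[50] read 'a'  n15⇒n16  emit P5@[48:50]
[51] read 'b'  n16⇒n5 ·f
[52] read 'd'  n5⇒n6
[53] read 'c'  n6⇒n7  emit P1@[53:53],P6@[52:53]

All matches (sorted): [[8,3],[9,1],[11,4],[12,1],[12,6],[14,4],[15,5],[17,1],[17,6],[21,1],[21,6],[24,4],[25,4],[26,5],[34,3],[36,1],[36,6],[37,1],[39,0],[39,1],[39,6],[40,1],[42,0],[42,1],[42,6],[44,0],[44,1],[44,6],[45,1],[47,0],[47,1],[47,6],[49,4],[50,5],[53,1],[53,6]]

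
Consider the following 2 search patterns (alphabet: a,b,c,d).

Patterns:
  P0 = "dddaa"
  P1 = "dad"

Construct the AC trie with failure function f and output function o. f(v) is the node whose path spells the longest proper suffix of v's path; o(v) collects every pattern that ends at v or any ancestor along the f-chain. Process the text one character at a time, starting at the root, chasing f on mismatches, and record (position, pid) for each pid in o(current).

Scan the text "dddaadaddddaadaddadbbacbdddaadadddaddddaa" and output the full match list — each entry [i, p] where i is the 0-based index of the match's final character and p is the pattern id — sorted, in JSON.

Construct AC machine:
Trie nodes:
  0='ε' goto d→1
  1='d' goto a→6 d→2
  2='dd' goto d→3
  3='ddd' goto a→4
  4='ddda' goto a→5
  5='dddaa' goto ·  ←P0
  6='da' goto d→7
  7='dad' goto ·  ←P1

Failure links (BFS by depth):
  fail(1) 'd': from fail(0)=0 chase 'd': 0 ⇒ 0;  out=∅∪out(0)=∅
  fail(2) 'dd': from fail(1)=0 chase 'd': 0 ⇒ 1;  out=∅∪out(1)=∅
  fail(6) 'da': from fail(1)=0 chase 'a': 0 ⇒ 0;  out=∅∪out(0)=∅
  fail(3) 'ddd': from fail(2)=1 chase 'd': 1 ⇒ 2;  out=∅∪out(2)=∅
  fail(7) 'dad': from fail(6)=0 chase 'd': 0 ⇒ 1;  out={1}∪out(1)={1}
  fail(4) 'ddda': from fail(3)=2 chase 'a': 2→1 ⇒ 6;  out=∅∪out(6)=∅
  fail(5) 'dddaa': from fail(4)=6 chase 'a': 6→0 ⇒ 0;  out={0}∪out(0)={0}

Text stream:
[0] read 'd'  n0⇒n1
[1] read 'd'  n1⇒n2
[2] read 'd'  n2⇒n3
[3] read 'a'  n3⇒n4
[4] read 'a'  n4⇒n5  → match P0@[0:4]
[5] read 'd'  n5⇒n1 (via fail)
[6] read 'a'  n1⇒n6
[7] read 'd'  n6⇒n7  → match P1@[5:7]
[8] read 'd'  n7⇒n2 (via fail)
[9] read 'd'  n2⇒n3
[10] read 'd'  n3⇒n3 (via fail)
[11] read 'a'  n3⇒n4
[12] read 'a'  n4⇒n5  → match P0@[8:12]
[13] read 'd'  n5⇒n1 (via fail)
[14] read 'a'  n1⇒n6
[15] read 'd'  n6⇒n7  → match P1@[13:15]
[16] read 'd'  n7⇒n2 (via fail)
[17] read 'a'  n2⇒n6 (via fail)
[18] read 'd'  n6⇒n7  → match P1@[16:18]
[19] read 'b'  n7⇒n0 (via fail)
[20] read 'b'  n0⇒n0
[21] read 'a'  n0⇒n0
[22] read 'c'  n0⇒n0
[23] read 'b'  n0⇒n0
[24] read 'd'  n0⇒n1
[25] read 'd'  n1⇒n2
[26] read 'd'  n2⇒n3
[27] read 'a'  n3⇒n4
[28] read 'a'  n4⇒n5  → match P0@[24:28]
[29] read 'd'  n5⇒n1 (via fail)
[30] read 'a'  n1⇒n6
[31] read 'd'  n6⇒n7  → match P1@[29:31]
[32] read 'd'  n7⇒n2 (via fail)
[33] read 'd'  n2⇒n3
[34] read 'a'  n3⇒n4
[35] read 'd'  n4⇒n7 (via fail)  → match P1@[33:35]
[36] read 'd'  n7⇒n2 (via fail)
[37] read 'd'  n2⇒n3
[38] read 'd'  n3⇒n3 (via fail)
[39] read 'a'  n3⇒n4
[40] read 'a'  n4⇒n5  → match P0@[36:40]

Result: [[4,0],[7,1],[12,0],[15,1],[18,1],[28,0],[31,1],[35,1],[40,0]]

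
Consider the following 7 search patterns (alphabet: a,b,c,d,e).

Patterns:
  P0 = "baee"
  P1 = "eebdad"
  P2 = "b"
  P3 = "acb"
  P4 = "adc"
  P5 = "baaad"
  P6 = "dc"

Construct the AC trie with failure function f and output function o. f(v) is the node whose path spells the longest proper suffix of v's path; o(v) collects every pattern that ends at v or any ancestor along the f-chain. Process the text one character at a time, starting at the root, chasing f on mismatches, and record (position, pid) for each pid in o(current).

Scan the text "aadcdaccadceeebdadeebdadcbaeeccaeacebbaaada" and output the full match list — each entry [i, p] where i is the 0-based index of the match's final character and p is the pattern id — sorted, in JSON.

Build automaton:
Trie nodes:
  n0 'ε': a→11 b→1 d→19 e→5
  n1 'b': a→2  ←P2
  n2 'ba': a→16 e→3
  n3 'bae': e→4
  n4 'baee': ·  ←P0
  n5 'e': e→6
  n6 'ee': b→7
  n7 'eeb': d→8
  n8 'eebd': a→9
  n9 'eebda': d→10
  n10 'eebdad': ·  ←P1
  n11 'a': c→12 d→14
  n12 'ac': b→13
  n13 'acb': ·  ←P3
  n14 'ad': c→15
  n15 'adc': ·  ←P4
  n16 'baa': a→17
  n17 'baaa': d→18
  n18 'baaad': ·  ←P5
  n19 'd': c→20
  n20 'dc': ·  ←P6

BFS fail/out derivation:
  n1('b'): parent n0 fail=0; on 'b' 0 → fail=0;  out {2}∪∅={2}
  n5('e'): parent n0 fail=0; on 'e' 0 → fail=0;  out ∅∪∅=∅
  n11('a'): parent n0 fail=0; on 'a' 0 → fail=0;  out ∅∪∅=∅
  n19('d'): parent n0 fail=0; on 'd' 0 → fail=0;  out ∅∪∅=∅
  n2('ba'): parent n1 fail=0; on 'a' 0 → fail=11;  out ∅∪∅=∅
  n6('ee'): parent n5 fail=0; on 'e' 0 → fail=5;  out ∅∪∅=∅
  n12('ac'): parent n11 fail=0; on 'c' 0 → fail=0;  out ∅∪∅=∅
  n14('ad'): parent n11 fail=0; on 'd' 0 → fail=19;  out ∅∪∅=∅
  n20('dc'): parent n19 fail=0; on 'c' 0 → fail=0;  out {6}∪∅={6}
  n3('bae'): parent n2 fail=11; on 'e' 11→0 → fail=5;  out ∅∪∅=∅
  n7('eeb'): parent n6 fail=5; on 'b' 5→0 → fail=1;  out ∅∪{2}={2}
  n13('acb'): parent n12 fail=0; on 'b' 0 → fail=1;  out {3}∪{2}={2,3}
  n15('adc'): parent n14 fail=19; on 'c' 19 → fail=20;  out {4}∪{6}={4,6}
  n16('baa'): parent n2 fail=11; on 'a' 11→0 → fail=11;  out ∅∪∅=∅
  n4('baee'): parent n3 fail=5; on 'e' 5 → fail=6;  out {0}∪∅={0}
  n8('eebd'): parent n7 fail=1; on 'd' 1→0 → fail=19;  out ∅∪∅=∅
  n17('baaa'): parent n16 fail=11; on 'a' 11→0 → fail=11;  out ∅∪∅=∅
  n9('eebda'): parent n8 fail=19; on 'a' 19→0 → fail=11;  out ∅∪∅=∅
  n18('baaad'): parent n17 fail=11; on 'd' 11 → fail=14;  out {5}∪∅={5}
  n10('eebdad'): parent n9 fail=11; on 'd' 11 → fail=14;  out {1}∪∅={1}

Run:
i=0 'a': node 0→11
i=1 'a': node 11→11 (fail-walked)
i=2 'd': node 11→14
i=3 'c': node 14→15  → match P4@[1:3],P6@[2:3]
i=4 'd': node 15→19 (fail-walked)
i=5 'a': node 19→11 (fail-walked)
i=6 'c': node 11→12
i=7 'c': node 12→0 (fail-walked)
i=8 'a': node 0→11
i=9 'd': node 11→14
i=10 'c': node 14→15  → match P4@[8:10],P6@[9:10]
i=11 'e': node 15→5 (fail-walked)
i=12 'e': node 5→6
i=13 'e': node 6→6 (fail-walked)
i=14 'b': node 6→7  → match P2@[14:14]
i=15 'd': node 7→8
i=16 'a': node 8→9
i=17 'd': node 9→10  → match P1@[12:17]
i=18 'e': node 10→5 (fail-walked)
i=19 'e': node 5→6
i=20 'b': node 6→7  → match P2@[20:20]
i=21 'd': node 7→8
i=22 'a': node 8→9
i=23 'd': node 9→10  → match P1@[18:23]
i=24 'c': node 10→15 (fail-walked)  → match P4@[22:24],P6@[23:24]
i=25 'b': node 15→1 (fail-walked)  → match P2@[25:25]
i=26 'a': node 1→2
i=27 'e': node 2→3
i=28 'e': node 3→4  → match P0@[25:28]
i=29 'c': node 4→0 (fail-walked)
i=30 'c': node 0→0
i=31 'a': node 0→11
i=32 'e': node 11→5 (fail-walked)
i=33 'a': node 5→11 (fail-walked)
i=34 'c': node 11→12
i=35 'e': node 12→5 (fail-walked)
i=36 'b': node 5→1 (fail-walked)  → match P2@[36:36]
i=37 'b': node 1→1 (fail-walked)  → match P2@[37:37]
i=38 'a': node 1→2
i=39 'a': node 2→16
i=40 'a': node 16→17
i=41 'd': node 17→18  → match P5@[37:41]
i=42 'a': node 18→11 (fail-walked)

All matches (sorted): [[3,4],[3,6],[10,4],[10,6],[14,2],[17,1],[20,2],[23,1],[24,4],[24,6],[25,2],[28,0],[36,2],[37,2],[41,5]]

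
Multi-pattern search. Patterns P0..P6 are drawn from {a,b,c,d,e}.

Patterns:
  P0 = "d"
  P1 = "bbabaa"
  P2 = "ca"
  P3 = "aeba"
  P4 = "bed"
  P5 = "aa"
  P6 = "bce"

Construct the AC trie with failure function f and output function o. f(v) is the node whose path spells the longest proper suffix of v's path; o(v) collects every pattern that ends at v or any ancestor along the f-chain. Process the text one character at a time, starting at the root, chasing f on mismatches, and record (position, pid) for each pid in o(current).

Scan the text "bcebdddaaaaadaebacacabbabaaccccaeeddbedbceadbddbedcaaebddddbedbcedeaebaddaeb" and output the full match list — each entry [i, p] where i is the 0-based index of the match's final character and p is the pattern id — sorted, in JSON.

Build:
Trie (insert patterns):
  0='ε' goto a→10 b→2 c→8 d→1
  1='d' goto ·  ←P0
  2='b' goto b→3 c→17 e→14
  3='bb' goto a→4
  4='bba' goto b→5
  5='bbab' goto a→6
  6='bbaba' goto a→7
  7='bbabaa' goto ·  ←P1
  8='c' goto a→9
  9='ca' goto ·  ←P2
  10='a' goto a→16 e→11
  11='ae' goto b→12
  12='aeb' goto a→13
  13='aeba' goto ·  ←P3
  14='be' goto d→15
  15='bed' goto ·  ←P4
  16='aa' goto ·  ←P5
  17='bc' goto e→18
  18='bce' goto ·  ←P6

BFS fail/out derivation:
  fail(1) 'd': from fail(0)=0 chase 'd': 0 ⇒ 0;  out={0}∪out(0)={0}
  fail(2) 'b': from fail(0)=0 chase 'b': 0 ⇒ 0;  out=∅∪out(0)=∅
  fail(8) 'c': from fail(0)=0 chase 'c': 0 ⇒ 0;  out=∅∪out(0)=∅
  fail(10) 'a': from fail(0)=0 chase 'a': 0 ⇒ 0;  out=∅∪out(0)=∅
  fail(3) 'bb': from fail(2)=0 chase 'b': 0 ⇒ 2;  out=∅∪out(2)=∅
  fail(9) 'ca': from fail(8)=0 chase 'a': 0 ⇒ 10;  out={2}∪out(10)={2}
  fail(11) 'ae': from fail(10)=0 chase 'e': 0 ⇒ 0;  out=∅∪out(0)=∅
  fail(14) 'be': from fail(2)=0 chase 'e': 0 ⇒ 0;  out=∅∪out(0)=∅
  fail(16) 'aa': from fail(10)=0 chase 'a': 0 ⇒ 10;  out={5}∪out(10)={5}
  fail(17) 'bc': from fail(2)=0 chase 'c': 0 ⇒ 8;  out=∅∪out(8)=∅
  fail(4) 'bba': from fail(3)=2 chase 'a': 2→0 ⇒ 10;  out=∅∪out(10)=∅
  fail(12) 'aeb': from fail(11)=0 chase 'b': 0 ⇒ 2;  out=∅∪out(2)=∅
  fail(15) 'bed': from fail(14)=0 chase 'd': 0 ⇒ 1;  out={4}∪out(1)={0,4}
  fail(18) 'bce': from fail(17)=8 chase 'e': 8→0 ⇒ 0;  out={6}∪out(0)={6}
  fail(5) 'bbab': from fail(4)=10 chase 'b': 10→0 ⇒ 2;  out=∅∪out(2)=∅
  fail(13) 'aeba': from fail(12)=2 chase 'a': 2→0 ⇒ 10;  out={3}∪out(10)={3}
  fail(6) 'bbaba': from fail(5)=2 chase 'a': 2→0 ⇒ 10;  out=∅∪out(10)=∅
  fail(7) 'bbabaa': from fail(6)=10 chase 'a': 10 ⇒ 16;  out={1}∪out(16)={1,5}

Scan:
[0] read 'b'  n0⇒n2
[1] read 'c'  n2⇒n17
[2] read 'e'  n17⇒n18  → match P6@[0:2]
[3] read 'b'  n18⇒n2 ·f
[4] read 'd'  n2⇒n1 ·f  → match P0@[4:4]
[5] read 'd'  n1⇒n1 ·f  → match P0@[5:5]
[6] read 'd'  n1⇒n1 ·f  → match P0@[6:6]
[7] read 'a'  n1⇒n10 ·f
[8] read 'a'  n10⇒n16  → match P5@[7:8]
[9] read 'a'  n16⇒n16 ·f  → match P5@[8:9]
[10] read 'a'  n16⇒n16 ·f  → match P5@[9:10]
[11] read 'a'  n16⇒n16 ·f  → match P5@[10:11]
[12] read 'd'  n16⇒n1 ·f  → match P0@[12:12]
[13] read 'a'  n1⇒n10 ·f
[14] read 'e'  n10⇒n11
[15] read 'b'  n11⇒n12
[16] read 'a'  n12⇒n13  → match P3@[13:16]
[17] read 'c'  n13⇒n8 ·f
[18] read 'a'  n8⇒n9  → match P2@[17:18]
[19] read 'c'  n9⇒n8 ·f
[20] read 'a'  n8⇒n9  → match P2@[19:20]
[21] read 'b'  n9⇒n2 ·f
[22] read 'b'  n2⇒n3
[23] read 'a'  n3⇒n4
[24] read 'b'  n4⇒n5
[25] read 'a'  n5⇒n6
[26] read 'a'  n6⇒n7  → match P1@[21:26],P5@[25:26]
[27] read 'c'  n7⇒n8 ·f
[28] read 'c'  n8⇒n8 ·f
[29] read 'c'  n8⇒n8 ·f
[30] read 'c'  n8⇒n8 ·f
[31] read 'a'  n8⇒n9  → match P2@[30:31]
[32] read 'e'  n9⇒n11 ·f
[33] read 'e'  n11⇒n0 ·f
[34] read 'd'  n0⇒n1  → match P0@[34:34]
[35] read 'd'  n1⇒n1 ·f  → match P0@[35:35]
[36] read 'b'  n1⇒n2 ·f
[37] read 'e'  n2⇒n14
[38] read 'd'  n14⇒n15  → match P0@[38:38],P4@[36:38]
[39] read 'b'  n15⇒n2 ·f
[40] read 'c'  n2⇒n17
[41] read 'e'  n17⇒n18  → match P6@[39:41]
[42] read 'a'  n18⇒n10 ·f
[43] read 'd'  n10⇒n1 ·f  → match P0@[43:43]
[44] read 'b'  n1⇒n2 ·f
[45] read 'd'  n2⇒n1 ·f  → match P0@[45:45]
[46] read 'd'  n1⇒n1 ·f  → match P0@[46:46]
[47] read 'b'  n1⇒n2 ·f
[48] read 'e'  n2⇒n14
[49] read 'd'  n14⇒n15  → match P0@[49:49],P4@[47:49]
[50] read 'c'  n15⇒n8 ·f
[51] read 'a'  n8⇒n9  → match P2@[50:51]
[52] read 'a'  n9⇒n16 ·f  → match P5@[51:52]
[53] read 'e'  n16⇒n11 ·f
[54] read 'b'  n11⇒n12
[55] read 'd'  n12⇒n1 ·f  → match P0@[55:55]
[56] read 'd'  n1⇒n1 ·f  → match P0@[56:56]
[57] read 'd'  n1⇒n1 ·f  → match P0@[57:57]
[58] read 'd'  n1⇒n1 ·f  → match P0@[58:58]
[59] read 'b'  n1⇒n2 ·f
[60] read 'e'  n2⇒n14
[61] read 'd'  n14⇒n15  → match P0@[61:61],P4@[59:61]
[62] read 'b'  n15⇒n2 ·f
[63] read 'c'  n2⇒n17
[64] read 'e'  n17⇒n18  → match P6@[62:64]
[65] read 'd'  n18⇒n1 ·f  → match P0@[65:65]
[66] read 'e'  n1⇒n0 ·f
[67] read 'a'  n0⇒n10
[68] read 'e'  n10⇒n11
[69] read 'b'  n11⇒n12
[70] read 'a'  n12⇒n13  → match P3@[67:70]
[71] read 'd'  n13⇒n1 ·f  → match P0@[71:71]
[72] read 'd'  n1⇒n1 ·f  → match P0@[72:72]
[73] read 'a'  n1⇒n10 ·f
[74] read 'e'  n10⇒n11
[75] read 'b'  n11⇒n12

Result: [[2,6],[4,0],[5,0],[6,0],[8,5],[9,5],[10,5],[11,5],[12,0],[16,3],[18,2],[20,2],[26,1],[26,5],[31,2],[34,0],[35,0],[38,0],[38,4],[41,6],[43,0],[45,0],[46,0],[49,0],[49,4],[51,2],[52,5],[55,0],[56,0],[57,0],[58,0],[61,0],[61,4],[64,6],[65,0],[70,3],[71,0],[72,0]]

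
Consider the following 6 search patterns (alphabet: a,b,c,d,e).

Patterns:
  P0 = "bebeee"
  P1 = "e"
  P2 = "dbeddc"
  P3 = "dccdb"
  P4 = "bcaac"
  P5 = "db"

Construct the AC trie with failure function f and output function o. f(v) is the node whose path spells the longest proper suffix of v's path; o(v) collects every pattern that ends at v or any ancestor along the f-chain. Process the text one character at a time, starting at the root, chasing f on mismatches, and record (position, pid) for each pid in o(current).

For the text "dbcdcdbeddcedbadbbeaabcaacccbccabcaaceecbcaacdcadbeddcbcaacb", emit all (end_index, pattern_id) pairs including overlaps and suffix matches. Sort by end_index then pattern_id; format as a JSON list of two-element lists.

Build:
Trie nodes:
  0='ε' goto b→1 d→8 e→7
  1='b' goto c→18 e→2
  2='be' goto b→3
  3='beb' goto e→4
  4='bebe' goto e→5
  5='bebee' goto e→6
  6='bebeee' goto ·  ←P0
  7='e' goto ·  ←P1
  8='d' goto b→9 c→14
  9='db' goto e→10  ←P5
  10='dbe' goto d→11
  11='dbed' goto d→12
  12='dbedd' goto c→13
  13='dbeddc' goto ·  ←P2
  14='dc' goto c→15
  15='dcc' goto d→16
  16='dccd' goto b→17
  17='dccdb' goto ·  ←P3
  18='bc' goto a→19
  19='bca' goto a→20
  20='bcaa' goto c→21
  21='bcaac' goto ·  ←P4

Failure links (BFS by depth):
  fail(1) 'b': from fail(0)=0 chase 'b': 0 ⇒ 0;  out=∅∪out(0)=∅
  fail(7) 'e': from fail(0)=0 chase 'e': 0 ⇒ 0;  out={1}∪out(0)={1}
  fail(8) 'd': from fail(0)=0 chase 'd': 0 ⇒ 0;  out=∅∪out(0)=∅
  fail(2) 'be': from fail(1)=0 chase 'e': 0 ⇒ 7;  out=∅∪out(7)={1}
  fail(9) 'db': from fail(8)=0 chase 'b': 0 ⇒ 1;  out={5}∪out(1)={5}
  fail(14) 'dc': from fail(8)=0 chase 'c': 0 ⇒ 0;  out=∅∪out(0)=∅
  fail(18) 'bc': from fail(1)=0 chase 'c': 0 ⇒ 0;  out=∅∪out(0)=∅
  fail(3) 'beb': from fail(2)=7 chase 'b': 7→0 ⇒ 1;  out=∅∪out(1)=∅
  fail(10) 'dbe': from fail(9)=1 chase 'e': 1 ⇒ 2;  out=∅∪out(2)={1}
  fail(15) 'dcc': from fail(14)=0 chase 'c': 0 ⇒ 0;  out=∅∪out(0)=∅
  fail(19) 'bca': from fail(18)=0 chase 'a': 0 ⇒ 0;  out=∅∪out(0)=∅
  fail(4) 'bebe': from fail(3)=1 chase 'e': 1 ⇒ 2;  out=∅∪out(2)={1}
  fail(11) 'dbed': from fail(10)=2 chase 'd': 2→7→0 ⇒ 8;  out=∅∪out(8)=∅
  fail(16) 'dccd': from fail(15)=0 chase 'd': 0 ⇒ 8;  out=∅∪out(8)=∅
  fail(20) 'bcaa': from fail(19)=0 chase 'a': 0 ⇒ 0;  out=∅∪out(0)=∅
  fail(5) 'bebee': from fail(4)=2 chase 'e': 2→7→0 ⇒ 7;  out=∅∪out(7)={1}
  fail(12) 'dbedd': from fail(11)=8 chase 'd': 8→0 ⇒ 8;  out=∅∪out(8)=∅
  fail(17) 'dccdb': from fail(16)=8 chase 'b': 8 ⇒ 9;  out={3}∪out(9)={3,5}
  fail(21) 'bcaac': from fail(20)=0 chase 'c': 0 ⇒ 0;  out={4}∪out(0)={4}
  fail(6) 'bebeee': from fail(5)=7 chase 'e': 7→0 ⇒ 7;  out={0}∪out(7)={0,1}
  fail(13) 'dbeddc': from fail(12)=8 chase 'c': 8 ⇒ 14;  out={2}∪out(14)={2}

Run:
pos 0 'd': at 8
pos 1 'b': at 9  emit P5@[0:1]
pos 2 'c': at 18 ·f
pos 3 'd': at 8 ·f
pos 4 'c': at 14
pos 5 'd': at 8 ·f
pos 6 'b': at 9  emit P5@[5:6]
pos 7 'e': at 10  emit P1@[7:7]
pos 8 'd': at 11
pos 9 'd': at 12
pos 10 'c': at 13  emit P2@[5:10]
pos 11 'e': at 7 ·f  emit P1@[11:11]
pos 12 'd': at 8 ·f
pos 13 'b': at 9  emit P5@[12:13]
pos 14 'a': at 0 ·f
pos 15 'd': at 8
pos 16 'b': at 9  emit P5@[15:16]
pos 17 'b': at 1 ·f
pos 18 'e': at 2  emit P1@[18:18]
pos 19 'a': at 0 ·f
pos 20 'a': at 0
pos 21 'b': at 1
pos 22 'c': at 18
pos 23 'a': at 19
pos 24 'a': at 20
pos 25 'c': at 21  emit P4@[21:25]
pos 26 'c': at 0 ·f
pos 27 'c': at 0
pos 28 'b': at 1
pos 29 'c': at 18
pos 30 'c': at 0 ·f
pos 31 'a': at 0
pos 32 'b': at 1
pos 33 'c': at 18
pos 34 'a': at 19
pos 35 'a': at 20
pos 36 'c': at 21  emit P4@[32:36]
pos 37 'e': at 7 ·f  emit P1@[37:37]
pos 38 'e': at 7 ·f  emit P1@[38:38]
pos 39 'c': at 0 ·f
pos 40 'b': at 1
pos 41 'c': at 18
pos 42 'a': at 19
pos 43 'a': at 20
pos 44 'c': at 21  emit P4@[40:44]
pos 45 'd': at 8 ·f
pos 46 'c': at 14
pos 47 'a': at 0 ·f
pos 48 'd': at 8
pos 49 'b': at 9  emit P5@[48:49]
pos 50 'e': at 10  emit P1@[50:50]
pos 51 'd': at 11
pos 52 'd': at 12
pos 53 'c': at 13  emit P2@[48:53]
pos 54 'b': at 1 ·f
pos 55 'c': at 18
pos 56 'a': at 19
pos 57 'a': at 20
pos 58 'c': at 21  emit P4@[54:58]
pos 59 'b': at 1 ·f

All matches (sorted): [[1,5],[6,5],[7,1],[10,2],[11,1],[13,5],[16,5],[18,1],[25,4],[36,4],[37,1],[38,1],[44,4],[49,5],[50,1],[53,2],[58,4]]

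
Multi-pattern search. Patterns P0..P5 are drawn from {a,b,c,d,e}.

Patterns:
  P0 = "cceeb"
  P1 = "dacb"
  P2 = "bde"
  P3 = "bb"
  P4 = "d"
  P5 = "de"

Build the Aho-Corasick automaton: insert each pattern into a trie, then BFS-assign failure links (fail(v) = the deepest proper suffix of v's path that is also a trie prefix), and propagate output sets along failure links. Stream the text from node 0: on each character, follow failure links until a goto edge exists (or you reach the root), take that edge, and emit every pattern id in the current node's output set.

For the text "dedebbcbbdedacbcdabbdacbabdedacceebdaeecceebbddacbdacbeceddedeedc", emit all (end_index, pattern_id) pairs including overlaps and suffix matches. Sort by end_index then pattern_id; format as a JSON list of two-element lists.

Build automaton:
Trie nodes:
  0='ε' goto b→10 c→1 d→6
  1='c' goto c→2
  2='cc' goto e→3
  3='cce' goto e→4
  4='ccee' goto b→5
  5='cceeb' goto ·  [P0 ends]
  6='d' goto a→7 e→14  [P4 ends]
  7='da' goto c→8
  8='dac' goto b→9
  9='dacb' goto ·  [P1 ends]
  10='b' goto b→13 d→11
  11='bd' goto e→12
  12='bde' goto ·  [P2 ends]
  13='bb' goto ·  [P3 ends]
  14='de' goto ·  [P5 ends]

Failure links (BFS by depth):
  n1('c'): parent n0 fail=0; on 'c' 0 → fail=0;  out ∅∪∅=∅
  n6('d'): parent n0 fail=0; on 'd' 0 → fail=0;  out {4}∪∅={4}
  n10('b'): parent n0 fail=0; on 'b' 0 → fail=0;  out ∅∪∅=∅
  n2('cc'): parent n1 fail=0; on 'c' 0 → fail=1;  out ∅∪∅=∅
  n7('da'): parent n6 fail=0; on 'a' 0 → fail=0;  out ∅∪∅=∅
  n11('bd'): parent n10 fail=0; on 'd' 0 → fail=6;  out ∅∪{4}={4}
  n13('bb'): parent n10 fail=0; on 'b' 0 → fail=10;  out {3}∪∅={3}
  n14('de'): parent n6 fail=0; on 'e' 0 → fail=0;  out {5}∪∅={5}
  n3('cce'): parent n2 fail=1; on 'e' 1→0 → fail=0;  out ∅∪∅=∅
  n8('dac'): parent n7 fail=0; on 'c' 0 → fail=1;  out ∅∪∅=∅
  n12('bde'): parent n11 fail=6; on 'e' 6 → fail=14;  out {2}∪{5}={2,5}
  n4('ccee'): parent n3 fail=0; on 'e' 0 → fail=0;  out ∅∪∅=∅
  n9('dacb'): parent n8 fail=1; on 'b' 1→0 → fail=10;  out {1}∪∅={1}
  n5('cceeb'): parent n4 fail=0; on 'b' 0 → fail=10;  out {0}∪∅={0}

Scan:
i=0 'd': node 0→6  → match P4@[0:0]
i=1 'e': node 6→14  → match P5@[0:1]
i=2 'd': node 14→6 (fail-walked)  → match P4@[2:2]
i=3 'e': node 6→14  → match P5@[2:3]
i=4 'b': node 14→10 (fail-walked)
i=5 'b': node 10→13  → match P3@[4:5]
i=6 'c': node 13→1 (fail-walked)
i=7 'b': node 1→10 (fail-walked)
i=8 'b': node 10→13  → match P3@[7:8]
i=9 'd': node 13→11 (fail-walked)  → match P4@[9:9]
i=10 'e': node 11→12  → match P2@[8:10],P5@[9:10]
i=11 'd': node 12→6 (fail-walked)  → match P4@[11:11]
i=12 'a': node 6→7
i=13 'c': node 7→8
i=14 'b': node 8→9  → match P1@[11:14]
i=15 'c': node 9→1 (fail-walked)
i=16 'd': node 1→6 (fail-walked)  → match P4@[16:16]
i=17 'a': node 6→7
i=18 'b': node 7→10 (fail-walked)
i=19 'b': node 10→13  → match P3@[18:19]
i=20 'd': node 13→11 (fail-walked)  → match P4@[20:20]
i=21 'a': node 11→7 (fail-walked)
i=22 'c': node 7→8
i=23 'b': node 8→9  → match P1@[20:23]
i=24 'a': node 9→0 (fail-walked)
i=25 'b': node 0→10
i=26 'd': node 10→11  → match P4@[26:26]
i=27 'e': node 11→12  → match P2@[25:27],P5@[26:27]
i=28 'd': node 12→6 (fail-walked)  → match P4@[28:28]
i=29 'a': node 6→7
i=30 'c': node 7→8
i=31 'c': node 8→2 (fail-walked)
i=32 'e': node 2→3
i=33 'e': node 3→4
i=34 'b': node 4→5  → match P0@[30:34]
i=35 'd': node 5→11 (fail-walked)  → match P4@[35:35]
i=36 'a': node 11→7 (fail-walked)
i=37 'e': node 7→0 (fail-walked)
i=38 'e': node 0→0
i=39 'c': node 0→1
i=40 'c': node 1→2
i=41 'e': node 2→3
i=42 'e': node 3→4
i=43 'b': node 4→5  → match P0@[39:43]
i=44 'b': node 5→13 (fail-walked)  → match P3@[43:44]
i=45 'd': node 13→11 (fail-walked)  → match P4@[45:45]
i=46 'd': node 11→6 (fail-walked)  → match P4@[46:46]
i=47 'a': node 6→7
i=48 'c': node 7→8
i=49 'b': node 8→9  → match P1@[46:49]
i=50 'd': node 9→11 (fail-walked)  → match P4@[50:50]
i=51 'a': node 11→7 (fail-walked)
i=52 'c': node 7→8
i=53 'b': node 8→9  → match P1@[50:53]
i=54 'e': node 9→0 (fail-walked)
i=55 'c': node 0→1
i=56 'e': node 1→0 (fail-walked)
i=57 'd': node 0→6  → match P4@[57:57]
i=58 'd': node 6→6 (fail-walked)  → match P4@[58:58]
i=59 'e': node 6→14  → match P5@[58:59]
i=60 'd': node 14→6 (fail-walked)  → match P4@[60:60]
i=61 'e': node 6→14  → match P5@[60:61]
i=62 'e': node 14→0 (fail-walked)
i=63 'd': node 0→6  → match P4@[63:63]
i=64 'c': node 6→1 (fail-walked)

All matches (sorted): [[0,4],[1,5],[2,4],[3,5],[5,3],[8,3],[9,4],[10,2],[10,5],[11,4],[14,1],[16,4],[19,3],[20,4],[23,1],[26,4],[27,2],[27,5],[28,4],[34,0],[35,4],[43,0],[44,3],[45,4],[46,4],[49,1],[50,4],[53,1],[57,4],[58,4],[59,5],[60,4],[61,5],[63,4]]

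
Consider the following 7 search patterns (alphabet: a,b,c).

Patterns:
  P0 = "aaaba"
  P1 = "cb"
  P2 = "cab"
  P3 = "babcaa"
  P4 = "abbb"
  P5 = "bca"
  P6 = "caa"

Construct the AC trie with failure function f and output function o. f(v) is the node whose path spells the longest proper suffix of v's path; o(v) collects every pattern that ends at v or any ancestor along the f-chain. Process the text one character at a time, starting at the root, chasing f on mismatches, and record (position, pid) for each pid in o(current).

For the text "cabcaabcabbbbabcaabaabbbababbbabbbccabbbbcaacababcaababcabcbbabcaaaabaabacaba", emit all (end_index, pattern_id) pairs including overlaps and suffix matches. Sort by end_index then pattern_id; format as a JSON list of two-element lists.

Construct AC machine:
Trie nodes:
  n0 'ε': a→1 b→10 c→6
  n1 'a': a→2 b→16
  n2 'aa': a→3
  n3 'aaa': b→4
  n4 'aaab': a→5
  n5 'aaaba': ·  ←P0
  n6 'c': a→8 b→7
  n7 'cb': ·  ←P1
  n8 'ca': a→21 b→9
  n9 'cab': ·  ←P2
  n10 'b': a→11 c→19
  n11 'ba': b→12
  n12 'bab': c→13
  n13 'babc': a→14
  n14 'babca': a→15
  n15 'babcaa': ·  ←P3
  n16 'ab': b→17
  n17 'abb': b→18
  n18 'abbb': ·  ←P4
  n19 'bc': a→20
  n20 'bca': ·  ←P5
  n21 'caa': ·  ←P6

BFS fail/out derivation:
  fail(1) 'a': from fail(0)=0 chase 'a': 0 ⇒ 0;  out=∅∪out(0)=∅
  fail(6) 'c': from fail(0)=0 chase 'c': 0 ⇒ 0;  out=∅∪out(0)=∅
  fail(10) 'b': from fail(0)=0 chase 'b': 0 ⇒ 0;  out=∅∪out(0)=∅
  fail(2) 'aa': from fail(1)=0 chase 'a': 0 ⇒ 1;  out=∅∪out(1)=∅
  fail(7) 'cb': from fail(6)=0 chase 'b': 0 ⇒ 10;  out={1}∪out(10)={1}
  fail(8) 'ca': from fail(6)=0 chase 'a': 0 ⇒ 1;  out=∅∪out(1)=∅
  fail(11) 'ba': from fail(10)=0 chase 'a': 0 ⇒ 1;  out=∅∪out(1)=∅
  fail(16) 'ab': from fail(1)=0 chase 'b': 0 ⇒ 10;  out=∅∪out(10)=∅
  fail(19) 'bc': from fail(10)=0 chase 'c': 0 ⇒ 6;  out=∅∪out(6)=∅
  fail(3) 'aaa': from fail(2)=1 chase 'a': 1 ⇒ 2;  out=∅∪out(2)=∅
  fail(9) 'cab': from fail(8)=1 chase 'b': 1 ⇒ 16;  out={2}∪out(16)={2}
  fail(12) 'bab': from fail(11)=1 chase 'b': 1 ⇒ 16;  out=∅∪out(16)=∅
  fail(17) 'abb': from fail(16)=10 chase 'b': 10→0 ⇒ 10;  out=∅∪out(10)=∅
  fail(20) 'bca': from fail(19)=6 chase 'a': 6 ⇒ 8;  out={5}∪out(8)={5}
  fail(21) 'caa': from fail(8)=1 chase 'a': 1 ⇒ 2;  out={6}∪out(2)={6}
  fail(4) 'aaab': from fail(3)=2 chase 'b': 2→1 ⇒ 16;  out=∅∪out(16)=∅
  fail(13) 'babc': from fail(12)=16 chase 'c': 16→10 ⇒ 19;  out=∅∪out(19)=∅
  fail(18) 'abbb': from fail(17)=10 chase 'b': 10→0 ⇒ 10;  out={4}∪out(10)={4}
  fail(5) 'aaaba': from fail(4)=16 chase 'a': 16→10 ⇒ 11;  out={0}∪out(11)={0}
  fail(14) 'babca': from fail(13)=19 chase 'a': 19 ⇒ 20;  out=∅∪out(20)={5}
  fail(15) 'babcaa': from fail(14)=20 chase 'a': 20→8 ⇒ 21;  out={3}∪out(21)={3,6}

Text stream:
pos 0 'c': at 6
pos 1 'a': at 8
pos 2 'b': at 9  ** P2@[0:2]
pos 3 'c': at 19 ·f
pos 4 'a': at 20  ** P5@[2:4]
pos 5 'a': at 21 ·f  ** P6@[3:5]
pos 6 'b': at 16 ·f
pos 7 'c': at 19 ·f
pos 8 'a': at 20  ** P5@[6:8]
pos 9 'b': at 9 ·f  ** P2@[7:9]
pos 10 'b': at 17 ·f
pos 11 'b': at 18  ** P4@[8:11]
pos 12 'b': at 10 ·f
pos 13 'a': at 11
pos 14 'b': at 12
pos 15 'c': at 13
pos 16 'a': at 14  ** P5@[14:16]
pos 17 'a': at 15  ** P3@[12:17],P6@[15:17]
pos 18 'b': at 16 ·f
pos 19 'a': at 11 ·f
pos 20 'a': at 2 ·f
pos 21 'b': at 16 ·f
pos 22 'b': at 17
pos 23 'b': at 18  ** P4@[20:23]
pos 24 'a': at 11 ·f
pos 25 'b': at 12
pos 26 'a': at 11 ·f
pos 27 'b': at 12
pos 28 'b': at 17 ·f
pos 29 'b': at 18  ** P4@[26:29]
pos 30 'a': at 11 ·f
pos 31 'b': at 12
pos 32 'b': at 17 ·f
pos 33 'b': at 18  ** P4@[30:33]
pos 34 'c': at 19 ·f
pos 35 'c': at 6 ·f
pos 36 'a': at 8
pos 37 'b': at 9  ** P2@[35:37]
pos 38 'b': at 17 ·f
pos 39 'b': at 18  ** P4@[36:39]
pos 40 'b': at 10 ·f
pos 41 'c': at 19
pos 42 'a': at 20  ** P5@[40:42]
pos 43 'a': at 21 ·f  ** P6@[41:43]
pos 44 'c': at 6 ·f
pos 45 'a': at 8
pos 46 'b': at 9  ** P2@[44:46]
pos 47 'a': at 11 ·f
pos 48 'b': at 12
pos 49 'c': at 13
pos 50 'a': at 14  ** P5@[48:50]
pos 51 'a': at 15  ** P3@[46:51],P6@[49:51]
pos 52 'b': at 16 ·f
pos 53 'a': at 11 ·f
pos 54 'b': at 12
pos 55 'c': at 13
pos 56 'a': at 14  ** P5@[54:56]
pos 57 'b': at 9 ·f  ** P2@[55:57]
pos 58 'c': at 19 ·f
pos 59 'b': at 7 ·f  ** P1@[58:59]
pos 60 'b': at 10 ·f
pos 61 'a': at 11
pos 62 'b': at 12
pos 63 'c': at 13
pos 64 'a': at 14  ** P5@[62:64]
pos 65 'a': at 15  ** P3@[60:65],P6@[63:65]
pos 66 'a': at 3 ·f
pos 67 'a': at 3 ·f
pos 68 'b': at 4
pos 69 'a': at 5  ** P0@[65:69]
pos 70 'a': at 2 ·f
pos 71 'b': at 16 ·f
pos 72 'a': at 11 ·f
pos 73 'c': at 6 ·f
pos 74 'a': at 8
pos 75 'b': at 9  ** P2@[73:75]
pos 76 'a': at 11 ·f

All matches (sorted): [[2,2],[4,5],[5,6],[8,5],[9,2],[11,4],[16,5],[17,3],[17,6],[23,4],[29,4],[33,4],[37,2],[39,4],[42,5],[43,6],[46,2],[50,5],[51,3],[51,6],[56,5],[57,2],[59,1],[64,5],[65,3],[65,6],[69,0],[75,2]]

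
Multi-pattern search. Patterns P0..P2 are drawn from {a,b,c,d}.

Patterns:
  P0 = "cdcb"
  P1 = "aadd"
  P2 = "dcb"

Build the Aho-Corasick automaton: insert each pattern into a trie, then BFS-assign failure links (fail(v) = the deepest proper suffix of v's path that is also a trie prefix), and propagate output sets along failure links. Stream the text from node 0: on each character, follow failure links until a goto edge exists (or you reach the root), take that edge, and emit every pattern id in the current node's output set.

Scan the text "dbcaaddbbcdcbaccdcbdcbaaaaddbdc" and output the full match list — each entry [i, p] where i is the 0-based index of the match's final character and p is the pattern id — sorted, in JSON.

Build:
Trie (insert patterns):
  0='ε' goto a→5 c→1 d→9
  1='c' goto d→2
  2='cd' goto c→3
  3='cdc' goto b→4
  4='cdcb' goto ·  ←P0
  5='a' goto a→6
  6='aa' goto d→7
  7='aad' goto d→8
  8='aadd' goto ·  ←P1
  9='d' goto c→10
  10='dc' goto b→11
  11='dcb' goto ·  ←P2

BFS fail/out derivation:
  fail(1) 'c': from fail(0)=0 chase 'c': 0 ⇒ 0;  out=∅∪out(0)=∅
  fail(5) 'a': from fail(0)=0 chase 'a': 0 ⇒ 0;  out=∅∪out(0)=∅
  fail(9) 'd': from fail(0)=0 chase 'd': 0 ⇒ 0;  out=∅∪out(0)=∅
  fail(2) 'cd': from fail(1)=0 chase 'd': 0 ⇒ 9;  out=∅∪out(9)=∅
  fail(6) 'aa': from fail(5)=0 chase 'a': 0 ⇒ 5;  out=∅∪out(5)=∅
  fail(10) 'dc': from fail(9)=0 chase 'c': 0 ⇒ 1;  out=∅∪out(1)=∅
  fail(3) 'cdc': from fail(2)=9 chase 'c': 9 ⇒ 10;  out=∅∪out(10)=∅
  fail(7) 'aad': from fail(6)=5 chase 'd': 5→0 ⇒ 9;  out=∅∪out(9)=∅
  fail(11) 'dcb': from fail(10)=1 chase 'b': 1→0 ⇒ 0;  out={2}∪out(0)={2}
  fail(4) 'cdcb': from fail(3)=10 chase 'b': 10 ⇒ 11;  out={0}∪out(11)={0,2}
  fail(8) 'aadd': from fail(7)=9 chase 'd': 9→0 ⇒ 9;  out={1}∪out(9)={1}

Scan:
[0] read 'd'  n0⇒n9
[1] read 'b'  n9⇒n0 (fail-walked)
[2] read 'c'  n0⇒n1
[3] read 'a'  n1⇒n5 (fail-walked)
[4] read 'a'  n5⇒n6
[5] read 'd'  n6⇒n7
[6] read 'd'  n7⇒n8  → match P1@[3:6]
[7] read 'b'  n8⇒n0 (fail-walked)
[8] read 'b'  n0⇒n0
[9] read 'c'  n0⇒n1
[10] read 'd'  n1⇒n2
[11] read 'c'  n2⇒n3
[12] read 'b'  n3⇒n4  → match P0@[9:12],P2@[10:12]
[13] read 'a'  n4⇒n5 (fail-walked)
[14] read 'c'  n5⇒n1 (fail-walked)
[15] read 'c'  n1⇒n1 (fail-walked)
[16] read 'd'  n1⇒n2
[17] read 'c'  n2⇒n3
[18] read 'b'  n3⇒n4  → match P0@[15:18],P2@[16:18]
[19] read 'd'  n4⇒n9 (fail-walked)
[20] read 'c'  n9⇒n10
[21] read 'b'  n10⇒n11  → match P2@[19:21]
[22] read 'a'  n11⇒n5 (fail-walked)
[23] read 'a'  n5⇒n6
[24] read 'a'  n6⇒n6 (fail-walked)
[25] read 'a'  n6⇒n6 (fail-walked)
[26] read 'd'  n6⇒n7
[27] read 'd'  n7⇒n8  → match P1@[24:27]
[28] read 'b'  n8⇒n0 (fail-walked)
[29] read 'd'  n0⇒n9
[30] read 'c'  n9⇒n10

Result: [[6,1],[12,0],[12,2],[18,0],[18,2],[21,2],[27,1]]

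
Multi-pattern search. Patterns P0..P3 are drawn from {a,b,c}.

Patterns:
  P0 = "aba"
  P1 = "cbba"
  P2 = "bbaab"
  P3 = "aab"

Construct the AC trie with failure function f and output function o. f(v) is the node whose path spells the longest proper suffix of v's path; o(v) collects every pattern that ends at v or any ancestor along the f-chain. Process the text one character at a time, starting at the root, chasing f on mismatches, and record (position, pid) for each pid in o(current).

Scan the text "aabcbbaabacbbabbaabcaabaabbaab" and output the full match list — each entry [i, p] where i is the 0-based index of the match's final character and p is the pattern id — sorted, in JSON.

Build automaton:
Trie (insert patterns):
  0='ε' goto a→1 b→8 c→4
  1='a' goto a→13 b→2
  2='ab' goto a→3
  3='aba' goto ·  [P0 ends]
  4='c' goto b→5
  5='cb' goto b→6
  6='cbb' goto a→7
  7='cbba' goto ·  [P1 ends]
  8='b' goto b→9
  9='bb' goto a→10
  10='bba' goto a→11
  11='bbaa' goto b→12
  12='bbaab' goto ·  [P2 ends]
  13='aa' goto b→14
  14='aab' goto ·  [P3 ends]

BFS fail/out derivation:
  n1('a'): parent n0 fail=0; on 'a' 0 → fail=0;  out ∅∪∅=∅
  n4('c'): parent n0 fail=0; on 'c' 0 → fail=0;  out ∅∪∅=∅
  n8('b'): parent n0 fail=0; on 'b' 0 → fail=0;  out ∅∪∅=∅
  n2('ab'): parent n1 fail=0; on 'b' 0 → fail=8;  out ∅∪∅=∅
  n5('cb'): parent n4 fail=0; on 'b' 0 → fail=8;  out ∅∪∅=∅
  n9('bb'): parent n8 fail=0; on 'b' 0 → fail=8;  out ∅∪∅=∅
  n13('aa'): parent n1 fail=0; on 'a' 0 → fail=1;  out ∅∪∅=∅
  n3('aba'): parent n2 fail=8; on 'a' 8→0 → fail=1;  out {0}∪∅={0}
  n6('cbb'): parent n5 fail=8; on 'b' 8 → fail=9;  out ∅∪∅=∅
  n10('bba'): parent n9 fail=8; on 'a' 8→0 → fail=1;  out ∅∪∅=∅
  n14('aab'): parent n13 fail=1; on 'b' 1 → fail=2;  out {3}∪∅={3}
  n7('cbba'): parent n6 fail=9; on 'a' 9 → fail=10;  out {1}∪∅={1}
  n11('bbaa'): parent n10 fail=1; on 'a' 1 → fail=13;  out ∅∪∅=∅
  n12('bbaab'): parent n11 fail=13; on 'b' 13 → fail=14;  out {2}∪{3}={2,3}

Run:
i=0 'a': node 0→1
i=1 'a': node 1→13
i=2 'b': node 13→14  emit P3@[0:2]
i=3 'c': node 14→4 ·f
i=4 'b': node 4→5
i=5 'b': node 5→6
i=6 'a': node 6→7  emit P1@[3:6]
i=7 'a': node 7→11 ·f
i=8 'b': node 11→12  emit P2@[4:8],P3@[6:8]
i=9 'a': node 12→3 ·f  emit P0@[7:9]
i=10 'c': node 3→4 ·f
i=11 'b': node 4→5
i=12 'b': node 5→6
i=13 'a': node 6→7  emit P1@[10:13]
i=14 'b': node 7→2 ·f
i=15 'b': node 2→9 ·f
i=16 'a': node 9→10
i=17 'a': node 10→11
i=18 'b': node 11→12  emit P2@[14:18],P3@[16:18]
i=19 'c': node 12→4 ·f
i=20 'a': node 4→1 ·f
i=21 'a': node 1→13
i=22 'b': node 13→14  emit P3@[20:22]
i=23 'a': node 14→3 ·f  emit P0@[21:23]
i=24 'a': node 3→13 ·f
i=25 'b': node 13→14  emit P3@[23:25]
i=26 'b': node 14→9 ·f
i=27 'a': node 9→10
i=28 'a': node 10→11
i=29 'b': node 11→12  emit P2@[25:29],P3@[27:29]

Result: [[2,3],[6,1],[8,2],[8,3],[9,0],[13,1],[18,2],[18,3],[22,3],[23,0],[25,3],[29,2],[29,3]]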